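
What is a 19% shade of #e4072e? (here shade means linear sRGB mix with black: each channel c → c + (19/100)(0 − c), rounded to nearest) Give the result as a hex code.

#b90625

#e4072e is rgb(228, 7, 46).
A 19% shade moves each channel 19% toward 0:
  R: 228 + 0.19×(0−228) = 228 − 43.32 = 184.68 → 185
  G: 7 − 1.33 = 5.67 → 6
  B: 46 + 0.19×(0−46) = 46 − 8.74 = 37.26 → 37
rgb(185, 6, 37) = #b90625.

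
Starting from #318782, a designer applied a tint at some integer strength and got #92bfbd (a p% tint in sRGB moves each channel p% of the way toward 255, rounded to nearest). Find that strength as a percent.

#318782 is rgb(49, 135, 130); #92bfbd is rgb(146, 191, 189).
On the R channel (widest range): 146 ≈ 49 + (p/100)(255 − 49), so p ≈ 100×(146 − 49)/(255 − 49) = 9700/206 = 47.09.
p = 47 reproduces all three channels after rounding.

47%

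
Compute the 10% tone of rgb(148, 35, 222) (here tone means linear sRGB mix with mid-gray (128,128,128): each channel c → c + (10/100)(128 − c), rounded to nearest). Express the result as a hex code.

Lerp each channel 10% toward 128:
  R: 148 − 2 = 146 → 146
  G: 35 + 9.3 = 44.3 → 44
  B: 222 + 0.1×(128−222) = 222 − 9.4 = 212.6 → 213
rgb(146, 44, 213) = #922cd5.

#922cd5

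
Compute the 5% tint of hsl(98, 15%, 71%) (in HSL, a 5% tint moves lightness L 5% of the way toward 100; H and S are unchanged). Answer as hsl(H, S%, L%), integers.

L moves 5% from 71 toward 100: 71 + 1.45 = 72.45 → 72.
H and S are unchanged.

hsl(98, 15%, 72%)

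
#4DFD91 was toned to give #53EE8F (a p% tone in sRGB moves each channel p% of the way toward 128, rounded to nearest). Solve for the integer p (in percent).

12%

#4DFD91 is rgb(77, 253, 145); #53EE8F is rgb(83, 238, 143).
On the G channel (widest range): 238 ≈ 253 + (p/100)(128 − 253), so p ≈ 100×(238 − 253)/(128 − 253) = -1500/-125 = 12.00.
p = 12 reproduces all three channels after rounding.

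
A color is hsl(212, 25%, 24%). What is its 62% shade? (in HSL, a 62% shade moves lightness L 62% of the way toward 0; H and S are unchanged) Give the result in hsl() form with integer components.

hsl(212, 25%, 9%)

L moves 62% from 24 toward 0: 24 − 14.88 = 9.12 → 9.
H and S are unchanged.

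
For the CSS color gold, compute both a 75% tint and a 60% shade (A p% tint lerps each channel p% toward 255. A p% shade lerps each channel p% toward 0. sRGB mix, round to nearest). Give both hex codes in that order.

#FFF5BF, #665600

CSS gold is rgb(255, 215, 0).
75% tint:
  R: 255 + 0.75×(255−255) = 255 + 0 = 255 → 255
  G: 215 + 0.75×(255−215) = 215 + 30 = 245 → 245
  B: 0 + 0.75×(255−0) = 0 + 191.25 = 191.25 → 191
  → #FFF5BF
60% shade:
  R: 255 − 153 = 102 → 102
  G: 215 − 129 = 86 → 86
  B: 0 + 0.6×(0−0) = 0 + 0 = 0 → 0
  → #665600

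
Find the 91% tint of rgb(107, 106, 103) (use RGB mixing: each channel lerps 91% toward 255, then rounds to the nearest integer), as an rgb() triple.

Per channel, c → c + 0.91(255 − c):
  R: 107 + 0.91×(255−107) = 107 + 134.68 = 241.68 → 242
  G: 106 + 0.91×(255−106) = 106 + 135.59 = 241.59 → 242
  B: 103 + 0.91×(255−103) = 103 + 138.32 = 241.32 → 241

rgb(242, 242, 241)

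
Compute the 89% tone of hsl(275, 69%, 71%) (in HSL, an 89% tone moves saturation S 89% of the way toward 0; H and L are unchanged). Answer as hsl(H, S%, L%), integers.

hsl(275, 8%, 71%)

S moves 89% from 69 toward 0: 69 − 61.41 = 7.59 → 8.
H and L are unchanged.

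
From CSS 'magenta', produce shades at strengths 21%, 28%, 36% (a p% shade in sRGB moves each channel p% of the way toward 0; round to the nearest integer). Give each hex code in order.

#c900c9, #b800b8, #a300a3

CSS magenta is rgb(255, 0, 255).
21%: (255 − 53.55 = 201.45→201, 0→0, 255 − 53.55 = 201.45→201) → #c900c9
28%: (255 − 71.4 = 183.6→184, 0→0, 255 − 71.4 = 183.6→184) → #b800b8
36%: (255 − 91.8 = 163.2→163, 0→0, 255 − 91.8 = 163.2→163) → #a300a3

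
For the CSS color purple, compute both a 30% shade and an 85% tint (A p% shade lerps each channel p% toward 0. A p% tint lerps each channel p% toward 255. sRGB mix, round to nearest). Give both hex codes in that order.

CSS purple is rgb(128, 0, 128).
30% shade:
  R: 128 + 0.3×(0−128) = 128 − 38.4 = 89.6 → 90
  G: 0 + 0 = 0 → 0
  B: 128 + 0.3×(0−128) = 128 − 38.4 = 89.6 → 90
  → #5a005a
85% tint:
  R: 128 + 0.85×(255−128) = 128 + 107.95 = 235.95 → 236
  G: 0 + 216.75 = 216.75 → 217
  B: 128 + 0.85×(255−128) = 128 + 107.95 = 235.95 → 236
  → #ecd9ec

#5a005a, #ecd9ec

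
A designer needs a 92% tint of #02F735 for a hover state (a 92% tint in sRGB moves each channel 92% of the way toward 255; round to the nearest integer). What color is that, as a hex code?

#EBFEEF

#02F735 is rgb(2, 247, 53).
Lerp each channel 92% toward 255:
  R: 2 + 232.76 = 234.76 → 235
  G: 247 + 0.92×(255−247) = 247 + 7.36 = 254.36 → 254
  B: 53 + 185.84 = 238.84 → 239
rgb(235, 254, 239) = #EBFEEF.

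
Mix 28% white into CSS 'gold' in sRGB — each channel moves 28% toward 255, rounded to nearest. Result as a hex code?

#FFE247

CSS gold is rgb(255, 215, 0).
Lerp each channel 28% toward 255:
  R: 255 + 0 = 255 → 255
  G: 215 + 0.28×(255−215) = 215 + 11.2 = 226.2 → 226
  B: 0 + 71.4 = 71.4 → 71
rgb(255, 226, 71) = #FFE247.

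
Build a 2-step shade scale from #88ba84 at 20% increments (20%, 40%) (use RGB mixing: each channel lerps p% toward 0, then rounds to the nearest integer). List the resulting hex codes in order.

#6d956a, #52704f

#88ba84 is rgb(136, 186, 132).
20%: (136 − 27.2 = 108.8→109, 186 − 37.2 = 148.8→149, 132 − 26.4 = 105.6→106) → #6d956a
40%: (136 − 54.4 = 81.6→82, 186 − 74.4 = 111.6→112, 132 − 52.8 = 79.2→79) → #52704f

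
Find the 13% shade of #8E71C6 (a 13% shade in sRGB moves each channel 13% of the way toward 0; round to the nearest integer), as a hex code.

#7C62AC

#8E71C6 is rgb(142, 113, 198).
Lerp each channel 13% toward 0:
  R: 142 + 0.13×(0−142) = 142 − 18.46 = 123.54 → 124
  G: 113 + 0.13×(0−113) = 113 − 14.69 = 98.31 → 98
  B: 198 + 0.13×(0−198) = 198 − 25.74 = 172.26 → 172
rgb(124, 98, 172) = #7C62AC.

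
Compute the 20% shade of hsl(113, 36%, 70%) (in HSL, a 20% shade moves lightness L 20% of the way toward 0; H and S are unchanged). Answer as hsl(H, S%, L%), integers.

hsl(113, 36%, 56%)

L moves 20% from 70 toward 0: 70 − 14 = 56 → 56.
H and S are unchanged.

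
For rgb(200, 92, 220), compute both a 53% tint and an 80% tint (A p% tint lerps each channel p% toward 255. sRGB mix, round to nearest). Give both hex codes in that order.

53% tint:
  R: 200 + 0.53×(255−200) = 200 + 29.15 = 229.15 → 229
  G: 92 + 86.39 = 178.39 → 178
  B: 220 + 0.53×(255−220) = 220 + 18.55 = 238.55 → 239
  → #E5B2EF
80% tint:
  R: 200 + 0.8×(255−200) = 200 + 44 = 244 → 244
  G: 92 + 0.8×(255−92) = 92 + 130.4 = 222.4 → 222
  B: 220 + 0.8×(255−220) = 220 + 28 = 248 → 248
  → #F4DEF8

#E5B2EF, #F4DEF8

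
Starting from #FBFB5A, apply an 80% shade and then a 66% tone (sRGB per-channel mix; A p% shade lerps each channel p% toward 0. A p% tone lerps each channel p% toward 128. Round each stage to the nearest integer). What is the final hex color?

#FBFB5A is rgb(251, 251, 90).
An 80% shade moves each channel 80% toward 0:
  R: 251 − 200.8 = 50.2 → 50
  G: 251 − 200.8 = 50.2 → 50
  B: 90 + 0.8×(0−90) = 90 − 72 = 18 → 18
After the shade: rgb(50, 50, 18) = #323212.
A 66% tone moves each channel 66% toward 128:
  R: 50 + 0.66×(128−50) = 50 + 51.48 = 101.48 → 101
  G: 50 + 0.66×(128−50) = 50 + 51.48 = 101.48 → 101
  B: 18 + 0.66×(128−18) = 18 + 72.6 = 90.6 → 91
rgb(101, 101, 91) = #65655B.

#65655B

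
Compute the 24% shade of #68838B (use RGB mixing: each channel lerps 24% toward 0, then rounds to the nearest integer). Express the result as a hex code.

#68838B is rgb(104, 131, 139).
Lerp each channel 24% toward 0:
  R: 104 + 0.24×(0−104) = 104 − 24.96 = 79.04 → 79
  G: 131 + 0.24×(0−131) = 131 − 31.44 = 99.56 → 100
  B: 139 + 0.24×(0−139) = 139 − 33.36 = 105.64 → 106
rgb(79, 100, 106) = #4F646A.

#4F646A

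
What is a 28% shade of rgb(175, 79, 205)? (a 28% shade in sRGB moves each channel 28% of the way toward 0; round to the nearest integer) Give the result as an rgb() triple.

rgb(126, 57, 148)

Per channel, c → c + 0.28(0 − c):
  R: 175 − 49 = 126 → 126
  G: 79 − 22.12 = 56.88 → 57
  B: 205 + 0.28×(0−205) = 205 − 57.4 = 147.6 → 148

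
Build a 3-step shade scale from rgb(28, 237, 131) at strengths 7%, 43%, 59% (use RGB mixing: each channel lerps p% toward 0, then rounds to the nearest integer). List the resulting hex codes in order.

7%: (28 − 1.96 = 26.04→26, 237 − 16.59 = 220.41→220, 131 − 9.17 = 121.83→122) → #1ADC7A
43%: (28 − 12.04 = 15.96→16, 237 − 101.91 = 135.09→135, 131 − 56.33 = 74.67→75) → #10874B
59%: (28 − 16.52 = 11.48→11, 237 − 139.83 = 97.17→97, 131 − 77.29 = 53.71→54) → #0B6136

#1ADC7A, #10874B, #0B6136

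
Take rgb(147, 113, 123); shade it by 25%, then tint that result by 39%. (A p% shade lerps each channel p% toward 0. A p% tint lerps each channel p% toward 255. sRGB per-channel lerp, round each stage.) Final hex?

#a7979c

Per channel, c → c + 0.25(0 − c):
  R: 147 − 36.75 = 110.25 → 110
  G: 113 − 28.25 = 84.75 → 85
  B: 123 + 0.25×(0−123) = 123 − 30.75 = 92.25 → 92
After the shade: rgb(110, 85, 92) = #6e555c.
Lerp each channel 39% toward 255:
  R: 110 + 0.39×(255−110) = 110 + 56.55 = 166.55 → 167
  G: 85 + 66.3 = 151.3 → 151
  B: 92 + 0.39×(255−92) = 92 + 63.57 = 155.57 → 156
rgb(167, 151, 156) = #a7979c.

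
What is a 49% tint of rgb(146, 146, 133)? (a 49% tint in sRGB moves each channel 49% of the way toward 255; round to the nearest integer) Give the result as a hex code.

#c7c7c1

Per channel, c → c + 0.49(255 − c):
  R: 146 + 53.41 = 199.41 → 199
  G: 146 + 53.41 = 199.41 → 199
  B: 133 + 0.49×(255−133) = 133 + 59.78 = 192.78 → 193
rgb(199, 199, 193) = #c7c7c1.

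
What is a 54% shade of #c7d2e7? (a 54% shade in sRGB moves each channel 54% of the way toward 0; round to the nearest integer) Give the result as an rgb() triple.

#c7d2e7 is rgb(199, 210, 231).
Per channel, c → c + 0.54(0 − c):
  R: 199 − 107.46 = 91.54 → 92
  G: 210 + 0.54×(0−210) = 210 − 113.4 = 96.6 → 97
  B: 231 + 0.54×(0−231) = 231 − 124.74 = 106.26 → 106

rgb(92, 97, 106)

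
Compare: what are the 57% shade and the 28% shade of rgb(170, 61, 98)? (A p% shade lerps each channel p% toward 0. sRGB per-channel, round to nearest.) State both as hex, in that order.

57% shade:
  R: 170 − 96.9 = 73.1 → 73
  G: 61 − 34.77 = 26.23 → 26
  B: 98 − 55.86 = 42.14 → 42
  → #491a2a
28% shade:
  R: 170 + 0.28×(0−170) = 170 − 47.6 = 122.4 → 122
  G: 61 + 0.28×(0−61) = 61 − 17.08 = 43.92 → 44
  B: 98 + 0.28×(0−98) = 98 − 27.44 = 70.56 → 71
  → #7a2c47

#491a2a, #7a2c47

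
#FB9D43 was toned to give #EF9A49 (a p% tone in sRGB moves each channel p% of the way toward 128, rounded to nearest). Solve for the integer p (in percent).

10%

#FB9D43 is rgb(251, 157, 67); #EF9A49 is rgb(239, 154, 73).
On the R channel (widest range): 239 ≈ 251 + (p/100)(128 − 251), so p ≈ 100×(239 − 251)/(128 − 251) = -1200/-123 = 9.76.
p = 10 reproduces all three channels after rounding.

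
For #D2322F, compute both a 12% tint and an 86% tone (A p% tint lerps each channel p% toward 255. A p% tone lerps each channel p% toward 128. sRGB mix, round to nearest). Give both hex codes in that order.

#D2322F is rgb(210, 50, 47).
12% tint:
  R: 210 + 0.12×(255−210) = 210 + 5.4 = 215.4 → 215
  G: 50 + 24.6 = 74.6 → 75
  B: 47 + 24.96 = 71.96 → 72
  → #D74B48
86% tone:
  R: 210 − 70.52 = 139.48 → 139
  G: 50 + 67.08 = 117.08 → 117
  B: 47 + 0.86×(128−47) = 47 + 69.66 = 116.66 → 117
  → #8B7575

#D74B48, #8B7575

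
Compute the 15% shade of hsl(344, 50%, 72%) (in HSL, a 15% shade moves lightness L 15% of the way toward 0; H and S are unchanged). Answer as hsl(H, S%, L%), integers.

L moves 15% from 72 toward 0: 72 − 10.8 = 61.2 → 61.
H and S are unchanged.

hsl(344, 50%, 61%)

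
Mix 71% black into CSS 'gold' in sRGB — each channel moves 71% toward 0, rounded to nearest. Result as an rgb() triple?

CSS gold is rgb(255, 215, 0).
A 71% shade moves each channel 71% toward 0:
  R: 255 − 181.05 = 73.95 → 74
  G: 215 + 0.71×(0−215) = 215 − 152.65 = 62.35 → 62
  B: 0 + 0.71×(0−0) = 0 + 0 = 0 → 0

rgb(74, 62, 0)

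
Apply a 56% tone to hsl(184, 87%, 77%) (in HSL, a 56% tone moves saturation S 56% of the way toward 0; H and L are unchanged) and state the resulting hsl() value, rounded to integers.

hsl(184, 38%, 77%)

S moves 56% from 87 toward 0: 87 − 48.72 = 38.28 → 38.
H and L are unchanged.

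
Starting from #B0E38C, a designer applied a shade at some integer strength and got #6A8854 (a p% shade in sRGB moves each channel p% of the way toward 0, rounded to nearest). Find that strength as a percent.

40%

#B0E38C is rgb(176, 227, 140); #6A8854 is rgb(106, 136, 84).
On the G channel (widest range): 136 ≈ 227 + (p/100)(0 − 227), so p ≈ 100×(136 − 227)/(0 − 227) = -9100/-227 = 40.09.
p = 40 reproduces all three channels after rounding.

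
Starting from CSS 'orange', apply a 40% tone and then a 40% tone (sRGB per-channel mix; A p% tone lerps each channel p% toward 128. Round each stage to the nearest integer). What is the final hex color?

CSS orange is rgb(255, 165, 0).
A 40% tone moves each channel 40% toward 128:
  R: 255 − 50.8 = 204.2 → 204
  G: 165 + 0.4×(128−165) = 165 − 14.8 = 150.2 → 150
  B: 0 + 51.2 = 51.2 → 51
After the tone: rgb(204, 150, 51) = #cc9633.
A 40% tone moves each channel 40% toward 128:
  R: 204 − 30.4 = 173.6 → 174
  G: 150 + 0.4×(128−150) = 150 − 8.8 = 141.2 → 141
  B: 51 + 30.8 = 81.8 → 82
rgb(174, 141, 82) = #ae8d52.

#ae8d52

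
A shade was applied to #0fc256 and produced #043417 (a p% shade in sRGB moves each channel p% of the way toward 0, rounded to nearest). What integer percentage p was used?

#0fc256 is rgb(15, 194, 86); #043417 is rgb(4, 52, 23).
On the G channel (widest range): 52 ≈ 194 + (p/100)(0 − 194), so p ≈ 100×(52 − 194)/(0 − 194) = -14200/-194 = 73.20.
p = 73 reproduces all three channels after rounding.

73%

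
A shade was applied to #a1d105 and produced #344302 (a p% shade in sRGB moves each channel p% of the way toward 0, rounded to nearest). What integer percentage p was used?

#a1d105 is rgb(161, 209, 5); #344302 is rgb(52, 67, 2).
On the G channel (widest range): 67 ≈ 209 + (p/100)(0 − 209), so p ≈ 100×(67 − 209)/(0 − 209) = -14200/-209 = 67.94.
p = 68 reproduces all three channels after rounding.

68%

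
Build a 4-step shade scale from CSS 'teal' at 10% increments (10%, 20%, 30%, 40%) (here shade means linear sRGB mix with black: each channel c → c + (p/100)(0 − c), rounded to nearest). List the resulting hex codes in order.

#007373, #006666, #005a5a, #004d4d

CSS teal is rgb(0, 128, 128).
10%: (0→0, 128 − 12.8 = 115.2→115, 128 − 12.8 = 115.2→115) → #007373
20%: (0→0, 128 − 25.6 = 102.4→102, 128 − 25.6 = 102.4→102) → #006666
30%: (0→0, 128 − 38.4 = 89.6→90, 128 − 38.4 = 89.6→90) → #005a5a
40%: (0→0, 128 − 51.2 = 76.8→77, 128 − 51.2 = 76.8→77) → #004d4d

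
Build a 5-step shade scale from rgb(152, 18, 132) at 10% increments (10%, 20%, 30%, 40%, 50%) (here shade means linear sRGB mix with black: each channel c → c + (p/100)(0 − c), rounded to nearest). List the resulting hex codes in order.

#891077, #7A0E6A, #6A0D5C, #5B0B4F, #4C0942

10%: (152 − 15.2 = 136.8→137, 18 − 1.8 = 16.2→16, 132 − 13.2 = 118.8→119) → #891077
20%: (152 − 30.4 = 121.6→122, 18 − 3.6 = 14.4→14, 132 − 26.4 = 105.6→106) → #7A0E6A
30%: (152 − 45.6 = 106.4→106, 18 − 5.4 = 12.6→13, 132 − 39.6 = 92.4→92) → #6A0D5C
40%: (152 − 60.8 = 91.2→91, 18 − 7.2 = 10.8→11, 132 − 52.8 = 79.2→79) → #5B0B4F
50%: (152 − 76 = 76→76, 18 − 9 = 9→9, 132 − 66 = 66→66) → #4C0942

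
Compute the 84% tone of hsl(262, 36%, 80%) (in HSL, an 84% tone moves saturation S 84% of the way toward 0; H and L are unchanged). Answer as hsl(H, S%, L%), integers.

S moves 84% from 36 toward 0: 36 − 30.24 = 5.76 → 6.
H and L are unchanged.

hsl(262, 6%, 80%)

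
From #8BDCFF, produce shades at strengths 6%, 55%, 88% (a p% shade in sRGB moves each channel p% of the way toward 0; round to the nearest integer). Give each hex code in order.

#83CFF0, #3F6373, #111A1F

#8BDCFF is rgb(139, 220, 255).
6%: (139 − 8.34 = 130.66→131, 220 − 13.2 = 206.8→207, 255 − 15.3 = 239.7→240) → #83CFF0
55%: (139 − 76.45 = 62.55→63, 220 − 121 = 99→99, 255 − 140.25 = 114.75→115) → #3F6373
88%: (139 − 122.32 = 16.68→17, 220 − 193.6 = 26.4→26, 255 − 224.4 = 30.6→31) → #111A1F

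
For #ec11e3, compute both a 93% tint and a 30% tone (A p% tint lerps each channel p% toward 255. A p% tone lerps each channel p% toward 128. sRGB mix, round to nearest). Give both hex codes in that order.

#feeefd, #cc32c5

#ec11e3 is rgb(236, 17, 227).
93% tint:
  R: 236 + 17.67 = 253.67 → 254
  G: 17 + 0.93×(255−17) = 17 + 221.34 = 238.34 → 238
  B: 227 + 0.93×(255−227) = 227 + 26.04 = 253.04 → 253
  → #feeefd
30% tone:
  R: 236 + 0.3×(128−236) = 236 − 32.4 = 203.6 → 204
  G: 17 + 0.3×(128−17) = 17 + 33.3 = 50.3 → 50
  B: 227 − 29.7 = 197.3 → 197
  → #cc32c5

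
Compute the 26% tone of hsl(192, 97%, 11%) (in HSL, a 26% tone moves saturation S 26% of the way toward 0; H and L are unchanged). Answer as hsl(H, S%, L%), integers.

hsl(192, 72%, 11%)

S moves 26% from 97 toward 0: 97 − 25.22 = 71.78 → 72.
H and L are unchanged.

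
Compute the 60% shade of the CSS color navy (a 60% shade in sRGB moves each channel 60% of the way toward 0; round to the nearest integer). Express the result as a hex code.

#000033

CSS navy is rgb(0, 0, 128).
Lerp each channel 60% toward 0:
  R: 0 + 0.6×(0−0) = 0 + 0 = 0 → 0
  G: 0 + 0 = 0 → 0
  B: 128 − 76.8 = 51.2 → 51
rgb(0, 0, 51) = #000033.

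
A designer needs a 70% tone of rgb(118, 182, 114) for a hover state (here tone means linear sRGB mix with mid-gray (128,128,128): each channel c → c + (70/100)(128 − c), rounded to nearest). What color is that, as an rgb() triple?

rgb(125, 144, 124)

Lerp each channel 70% toward 128:
  R: 118 + 0.7×(128−118) = 118 + 7 = 125 → 125
  G: 182 − 37.8 = 144.2 → 144
  B: 114 + 0.7×(128−114) = 114 + 9.8 = 123.8 → 124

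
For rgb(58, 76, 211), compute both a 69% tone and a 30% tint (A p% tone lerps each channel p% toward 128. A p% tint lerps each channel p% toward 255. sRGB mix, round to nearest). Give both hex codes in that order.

69% tone:
  R: 58 + 0.69×(128−58) = 58 + 48.3 = 106.3 → 106
  G: 76 + 0.69×(128−76) = 76 + 35.88 = 111.88 → 112
  B: 211 − 57.27 = 153.73 → 154
  → #6A709A
30% tint:
  R: 58 + 0.3×(255−58) = 58 + 59.1 = 117.1 → 117
  G: 76 + 53.7 = 129.7 → 130
  B: 211 + 0.3×(255−211) = 211 + 13.2 = 224.2 → 224
  → #7582E0

#6A709A, #7582E0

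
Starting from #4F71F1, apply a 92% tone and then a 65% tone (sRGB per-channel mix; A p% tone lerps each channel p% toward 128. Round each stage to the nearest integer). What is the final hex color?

#4F71F1 is rgb(79, 113, 241).
Lerp each channel 92% toward 128:
  R: 79 + 0.92×(128−79) = 79 + 45.08 = 124.08 → 124
  G: 113 + 13.8 = 126.8 → 127
  B: 241 + 0.92×(128−241) = 241 − 103.96 = 137.04 → 137
After the tone: rgb(124, 127, 137) = #7C7F89.
A 65% tone moves each channel 65% toward 128:
  R: 124 + 2.6 = 126.6 → 127
  G: 127 + 0.65×(128−127) = 127 + 0.65 = 127.65 → 128
  B: 137 + 0.65×(128−137) = 137 − 5.85 = 131.15 → 131
rgb(127, 128, 131) = #7F8083.

#7F8083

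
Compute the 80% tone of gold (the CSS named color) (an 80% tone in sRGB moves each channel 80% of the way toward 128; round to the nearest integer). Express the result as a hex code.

CSS gold is rgb(255, 215, 0).
Per channel, c → c + 0.8(128 − c):
  R: 255 + 0.8×(128−255) = 255 − 101.6 = 153.4 → 153
  G: 215 − 69.6 = 145.4 → 145
  B: 0 + 102.4 = 102.4 → 102
rgb(153, 145, 102) = #999166.

#999166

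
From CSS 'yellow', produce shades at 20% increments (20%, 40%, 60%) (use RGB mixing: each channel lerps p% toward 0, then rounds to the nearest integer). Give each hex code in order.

CSS yellow is rgb(255, 255, 0).
20%: (255 − 51 = 204→204, 255 − 51 = 204→204, 0→0) → #CCCC00
40%: (255 − 102 = 153→153, 255 − 102 = 153→153, 0→0) → #999900
60%: (255 − 153 = 102→102, 255 − 153 = 102→102, 0→0) → #666600

#CCCC00, #999900, #666600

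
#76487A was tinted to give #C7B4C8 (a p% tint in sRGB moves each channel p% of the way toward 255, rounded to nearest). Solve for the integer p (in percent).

#76487A is rgb(118, 72, 122); #C7B4C8 is rgb(199, 180, 200).
On the G channel (widest range): 180 ≈ 72 + (p/100)(255 − 72), so p ≈ 100×(180 − 72)/(255 − 72) = 10800/183 = 59.02.
p = 59 reproduces all three channels after rounding.

59%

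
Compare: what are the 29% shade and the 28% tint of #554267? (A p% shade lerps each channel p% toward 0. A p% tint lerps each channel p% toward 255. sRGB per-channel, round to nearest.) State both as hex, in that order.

#554267 is rgb(85, 66, 103).
29% shade:
  R: 85 + 0.29×(0−85) = 85 − 24.65 = 60.35 → 60
  G: 66 − 19.14 = 46.86 → 47
  B: 103 + 0.29×(0−103) = 103 − 29.87 = 73.13 → 73
  → #3C2F49
28% tint:
  R: 85 + 0.28×(255−85) = 85 + 47.6 = 132.6 → 133
  G: 66 + 0.28×(255−66) = 66 + 52.92 = 118.92 → 119
  B: 103 + 42.56 = 145.56 → 146
  → #857792

#3C2F49, #857792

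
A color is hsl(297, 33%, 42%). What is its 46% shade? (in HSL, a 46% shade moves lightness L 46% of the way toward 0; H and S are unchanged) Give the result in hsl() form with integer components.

L moves 46% from 42 toward 0: 42 − 19.32 = 22.68 → 23.
H and S are unchanged.

hsl(297, 33%, 23%)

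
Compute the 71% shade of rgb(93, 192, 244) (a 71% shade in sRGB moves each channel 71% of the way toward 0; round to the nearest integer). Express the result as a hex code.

#1b3847

Per channel, c → c + 0.71(0 − c):
  R: 93 + 0.71×(0−93) = 93 − 66.03 = 26.97 → 27
  G: 192 − 136.32 = 55.68 → 56
  B: 244 + 0.71×(0−244) = 244 − 173.24 = 70.76 → 71
rgb(27, 56, 71) = #1b3847.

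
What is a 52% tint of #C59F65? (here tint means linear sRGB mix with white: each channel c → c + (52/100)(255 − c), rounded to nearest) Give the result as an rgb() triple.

#C59F65 is rgb(197, 159, 101).
Lerp each channel 52% toward 255:
  R: 197 + 0.52×(255−197) = 197 + 30.16 = 227.16 → 227
  G: 159 + 49.92 = 208.92 → 209
  B: 101 + 80.08 = 181.08 → 181

rgb(227, 209, 181)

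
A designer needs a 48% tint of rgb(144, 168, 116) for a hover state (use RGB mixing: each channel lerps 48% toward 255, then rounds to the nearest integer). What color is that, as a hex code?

A 48% tint moves each channel 48% toward 255:
  R: 144 + 53.28 = 197.28 → 197
  G: 168 + 0.48×(255−168) = 168 + 41.76 = 209.76 → 210
  B: 116 + 0.48×(255−116) = 116 + 66.72 = 182.72 → 183
rgb(197, 210, 183) = #c5d2b7.

#c5d2b7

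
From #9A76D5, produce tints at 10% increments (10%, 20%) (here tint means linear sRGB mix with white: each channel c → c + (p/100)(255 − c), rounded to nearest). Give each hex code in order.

#A484D9, #AE91DD

#9A76D5 is rgb(154, 118, 213).
10%: (154 + 10.1 = 164.1→164, 118 + 13.7 = 131.7→132, 213 + 4.2 = 217.2→217) → #A484D9
20%: (154 + 20.2 = 174.2→174, 118 + 27.4 = 145.4→145, 213 + 8.4 = 221.4→221) → #AE91DD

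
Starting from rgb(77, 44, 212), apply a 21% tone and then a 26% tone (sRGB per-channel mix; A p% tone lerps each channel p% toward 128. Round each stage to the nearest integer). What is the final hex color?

#624fb1

Per channel, c → c + 0.21(128 − c):
  R: 77 + 0.21×(128−77) = 77 + 10.71 = 87.71 → 88
  G: 44 + 17.64 = 61.64 → 62
  B: 212 − 17.64 = 194.36 → 194
After the tone: rgb(88, 62, 194) = #583ec2.
Lerp each channel 26% toward 128:
  R: 88 + 0.26×(128−88) = 88 + 10.4 = 98.4 → 98
  G: 62 + 0.26×(128−62) = 62 + 17.16 = 79.16 → 79
  B: 194 + 0.26×(128−194) = 194 − 17.16 = 176.84 → 177
rgb(98, 79, 177) = #624fb1.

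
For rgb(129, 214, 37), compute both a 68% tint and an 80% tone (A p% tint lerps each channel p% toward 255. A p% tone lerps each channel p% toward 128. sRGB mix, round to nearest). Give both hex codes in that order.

68% tint:
  R: 129 + 0.68×(255−129) = 129 + 85.68 = 214.68 → 215
  G: 214 + 0.68×(255−214) = 214 + 27.88 = 241.88 → 242
  B: 37 + 148.24 = 185.24 → 185
  → #D7F2B9
80% tone:
  R: 129 − 0.8 = 128.2 → 128
  G: 214 + 0.8×(128−214) = 214 − 68.8 = 145.2 → 145
  B: 37 + 0.8×(128−37) = 37 + 72.8 = 109.8 → 110
  → #80916E

#D7F2B9, #80916E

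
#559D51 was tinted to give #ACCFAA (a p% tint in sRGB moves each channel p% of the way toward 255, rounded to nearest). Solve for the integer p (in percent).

#559D51 is rgb(85, 157, 81); #ACCFAA is rgb(172, 207, 170).
On the B channel (widest range): 170 ≈ 81 + (p/100)(255 − 81), so p ≈ 100×(170 − 81)/(255 − 81) = 8900/174 = 51.15.
p = 51 reproduces all three channels after rounding.

51%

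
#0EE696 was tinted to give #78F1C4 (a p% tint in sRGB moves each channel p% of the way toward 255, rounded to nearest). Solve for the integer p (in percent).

44%

#0EE696 is rgb(14, 230, 150); #78F1C4 is rgb(120, 241, 196).
On the R channel (widest range): 120 ≈ 14 + (p/100)(255 − 14), so p ≈ 100×(120 − 14)/(255 − 14) = 10600/241 = 43.98.
p = 44 reproduces all three channels after rounding.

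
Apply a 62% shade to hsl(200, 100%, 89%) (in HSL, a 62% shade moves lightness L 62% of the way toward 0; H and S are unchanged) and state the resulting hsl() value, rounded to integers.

hsl(200, 100%, 34%)

L moves 62% from 89 toward 0: 89 − 55.18 = 33.82 → 34.
H and S are unchanged.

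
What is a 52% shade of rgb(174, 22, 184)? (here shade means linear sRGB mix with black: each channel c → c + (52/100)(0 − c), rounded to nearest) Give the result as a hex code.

#540b58

Lerp each channel 52% toward 0:
  R: 174 + 0.52×(0−174) = 174 − 90.48 = 83.52 → 84
  G: 22 − 11.44 = 10.56 → 11
  B: 184 − 95.68 = 88.32 → 88
rgb(84, 11, 88) = #540b58.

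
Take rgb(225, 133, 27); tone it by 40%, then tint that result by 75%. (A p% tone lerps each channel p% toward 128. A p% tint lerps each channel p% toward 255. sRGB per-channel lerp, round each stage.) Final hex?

#EEE0D0

A 40% tone moves each channel 40% toward 128:
  R: 225 − 38.8 = 186.2 → 186
  G: 133 + 0.4×(128−133) = 133 − 2 = 131 → 131
  B: 27 + 0.4×(128−27) = 27 + 40.4 = 67.4 → 67
After the tone: rgb(186, 131, 67) = #BA8343.
A 75% tint moves each channel 75% toward 255:
  R: 186 + 0.75×(255−186) = 186 + 51.75 = 237.75 → 238
  G: 131 + 0.75×(255−131) = 131 + 93 = 224 → 224
  B: 67 + 0.75×(255−67) = 67 + 141 = 208 → 208
rgb(238, 224, 208) = #EEE0D0.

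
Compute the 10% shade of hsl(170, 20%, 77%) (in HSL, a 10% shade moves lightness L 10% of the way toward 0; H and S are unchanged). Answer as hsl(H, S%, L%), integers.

hsl(170, 20%, 69%)

L moves 10% from 77 toward 0: 77 − 7.7 = 69.3 → 69.
H and S are unchanged.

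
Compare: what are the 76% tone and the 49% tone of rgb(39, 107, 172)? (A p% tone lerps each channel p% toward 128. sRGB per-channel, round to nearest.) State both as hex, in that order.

76% tone:
  R: 39 + 67.64 = 106.64 → 107
  G: 107 + 0.76×(128−107) = 107 + 15.96 = 122.96 → 123
  B: 172 + 0.76×(128−172) = 172 − 33.44 = 138.56 → 139
  → #6B7B8B
49% tone:
  R: 39 + 0.49×(128−39) = 39 + 43.61 = 82.61 → 83
  G: 107 + 0.49×(128−107) = 107 + 10.29 = 117.29 → 117
  B: 172 − 21.56 = 150.44 → 150
  → #537596

#6B7B8B, #537596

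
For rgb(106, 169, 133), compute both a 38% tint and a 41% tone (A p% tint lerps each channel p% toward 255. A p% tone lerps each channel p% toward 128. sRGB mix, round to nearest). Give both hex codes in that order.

38% tint:
  R: 106 + 0.38×(255−106) = 106 + 56.62 = 162.62 → 163
  G: 169 + 32.68 = 201.68 → 202
  B: 133 + 0.38×(255−133) = 133 + 46.36 = 179.36 → 179
  → #a3cab3
41% tone:
  R: 106 + 0.41×(128−106) = 106 + 9.02 = 115.02 → 115
  G: 169 − 16.81 = 152.19 → 152
  B: 133 − 2.05 = 130.95 → 131
  → #739883

#a3cab3, #739883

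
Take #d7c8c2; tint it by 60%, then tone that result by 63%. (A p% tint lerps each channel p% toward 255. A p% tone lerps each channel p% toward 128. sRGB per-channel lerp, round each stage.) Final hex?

#a9a7a6

#d7c8c2 is rgb(215, 200, 194).
Per channel, c → c + 0.6(255 − c):
  R: 215 + 0.6×(255−215) = 215 + 24 = 239 → 239
  G: 200 + 33 = 233 → 233
  B: 194 + 0.6×(255−194) = 194 + 36.6 = 230.6 → 231
After the tint: rgb(239, 233, 231) = #efe9e7.
Lerp each channel 63% toward 128:
  R: 239 − 69.93 = 169.07 → 169
  G: 233 − 66.15 = 166.85 → 167
  B: 231 + 0.63×(128−231) = 231 − 64.89 = 166.11 → 166
rgb(169, 167, 166) = #a9a7a6.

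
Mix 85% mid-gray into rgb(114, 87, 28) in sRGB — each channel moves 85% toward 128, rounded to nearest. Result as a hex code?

#7e7a71

An 85% tone moves each channel 85% toward 128:
  R: 114 + 0.85×(128−114) = 114 + 11.9 = 125.9 → 126
  G: 87 + 0.85×(128−87) = 87 + 34.85 = 121.85 → 122
  B: 28 + 0.85×(128−28) = 28 + 85 = 113 → 113
rgb(126, 122, 113) = #7e7a71.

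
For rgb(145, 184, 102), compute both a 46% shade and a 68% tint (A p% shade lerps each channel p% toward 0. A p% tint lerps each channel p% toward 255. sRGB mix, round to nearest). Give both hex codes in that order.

#4E6337, #DCE8CE

46% shade:
  R: 145 − 66.7 = 78.3 → 78
  G: 184 + 0.46×(0−184) = 184 − 84.64 = 99.36 → 99
  B: 102 + 0.46×(0−102) = 102 − 46.92 = 55.08 → 55
  → #4E6337
68% tint:
  R: 145 + 0.68×(255−145) = 145 + 74.8 = 219.8 → 220
  G: 184 + 0.68×(255−184) = 184 + 48.28 = 232.28 → 232
  B: 102 + 0.68×(255−102) = 102 + 104.04 = 206.04 → 206
  → #DCE8CE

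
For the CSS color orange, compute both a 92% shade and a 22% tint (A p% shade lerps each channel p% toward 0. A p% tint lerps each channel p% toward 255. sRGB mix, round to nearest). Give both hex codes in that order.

CSS orange is rgb(255, 165, 0).
92% shade:
  R: 255 + 0.92×(0−255) = 255 − 234.6 = 20.4 → 20
  G: 165 + 0.92×(0−165) = 165 − 151.8 = 13.2 → 13
  B: 0 + 0.92×(0−0) = 0 + 0 = 0 → 0
  → #140D00
22% tint:
  R: 255 + 0.22×(255−255) = 255 + 0 = 255 → 255
  G: 165 + 0.22×(255−165) = 165 + 19.8 = 184.8 → 185
  B: 0 + 0.22×(255−0) = 0 + 56.1 = 56.1 → 56
  → #FFB938

#140D00, #FFB938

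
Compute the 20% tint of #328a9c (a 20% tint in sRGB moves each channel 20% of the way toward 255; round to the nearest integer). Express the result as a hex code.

#328a9c is rgb(50, 138, 156).
A 20% tint moves each channel 20% toward 255:
  R: 50 + 41 = 91 → 91
  G: 138 + 0.2×(255−138) = 138 + 23.4 = 161.4 → 161
  B: 156 + 0.2×(255−156) = 156 + 19.8 = 175.8 → 176
rgb(91, 161, 176) = #5ba1b0.

#5ba1b0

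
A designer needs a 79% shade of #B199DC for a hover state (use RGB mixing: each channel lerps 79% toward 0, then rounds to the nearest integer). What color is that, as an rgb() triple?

#B199DC is rgb(177, 153, 220).
Lerp each channel 79% toward 0:
  R: 177 + 0.79×(0−177) = 177 − 139.83 = 37.17 → 37
  G: 153 + 0.79×(0−153) = 153 − 120.87 = 32.13 → 32
  B: 220 + 0.79×(0−220) = 220 − 173.8 = 46.2 → 46

rgb(37, 32, 46)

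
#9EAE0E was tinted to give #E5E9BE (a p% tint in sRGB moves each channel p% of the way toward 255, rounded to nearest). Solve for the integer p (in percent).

#9EAE0E is rgb(158, 174, 14); #E5E9BE is rgb(229, 233, 190).
On the B channel (widest range): 190 ≈ 14 + (p/100)(255 − 14), so p ≈ 100×(190 − 14)/(255 − 14) = 17600/241 = 73.03.
p = 73 reproduces all three channels after rounding.

73%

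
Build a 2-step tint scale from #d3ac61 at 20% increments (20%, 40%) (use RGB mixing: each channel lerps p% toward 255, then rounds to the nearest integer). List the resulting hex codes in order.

#dcbd81, #e5cda0

#d3ac61 is rgb(211, 172, 97).
20%: (211 + 8.8 = 219.8→220, 172 + 16.6 = 188.6→189, 97 + 31.6 = 128.6→129) → #dcbd81
40%: (211 + 17.6 = 228.6→229, 172 + 33.2 = 205.2→205, 97 + 63.2 = 160.2→160) → #e5cda0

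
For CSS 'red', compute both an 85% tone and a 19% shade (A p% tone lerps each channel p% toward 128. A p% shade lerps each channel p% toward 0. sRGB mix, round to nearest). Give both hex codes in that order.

#936d6d, #cf0000

CSS red is rgb(255, 0, 0).
85% tone:
  R: 255 − 107.95 = 147.05 → 147
  G: 0 + 108.8 = 108.8 → 109
  B: 0 + 0.85×(128−0) = 0 + 108.8 = 108.8 → 109
  → #936d6d
19% shade:
  R: 255 − 48.45 = 206.55 → 207
  G: 0 + 0.19×(0−0) = 0 + 0 = 0 → 0
  B: 0 + 0.19×(0−0) = 0 + 0 = 0 → 0
  → #cf0000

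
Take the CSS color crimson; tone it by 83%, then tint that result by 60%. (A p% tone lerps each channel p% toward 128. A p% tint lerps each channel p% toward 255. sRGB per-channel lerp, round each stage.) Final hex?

#d3c5c7

CSS crimson is rgb(220, 20, 60).
Lerp each channel 83% toward 128:
  R: 220 − 76.36 = 143.64 → 144
  G: 20 + 89.64 = 109.64 → 110
  B: 60 + 56.44 = 116.44 → 116
After the tone: rgb(144, 110, 116) = #906e74.
Lerp each channel 60% toward 255:
  R: 144 + 0.6×(255−144) = 144 + 66.6 = 210.6 → 211
  G: 110 + 87 = 197 → 197
  B: 116 + 0.6×(255−116) = 116 + 83.4 = 199.4 → 199
rgb(211, 197, 199) = #d3c5c7.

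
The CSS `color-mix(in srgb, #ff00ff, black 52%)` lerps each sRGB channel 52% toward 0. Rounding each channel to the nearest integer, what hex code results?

#7a007a

#ff00ff is rgb(255, 0, 255).
Per channel, c → c + 0.52(0 − c):
  R: 255 + 0.52×(0−255) = 255 − 132.6 = 122.4 → 122
  G: 0 + 0 = 0 → 0
  B: 255 + 0.52×(0−255) = 255 − 132.6 = 122.4 → 122
rgb(122, 0, 122) = #7a007a.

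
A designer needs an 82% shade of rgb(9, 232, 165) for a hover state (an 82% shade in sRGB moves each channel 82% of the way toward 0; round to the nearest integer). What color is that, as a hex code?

An 82% shade moves each channel 82% toward 0:
  R: 9 + 0.82×(0−9) = 9 − 7.38 = 1.62 → 2
  G: 232 − 190.24 = 41.76 → 42
  B: 165 − 135.3 = 29.7 → 30
rgb(2, 42, 30) = #022a1e.

#022a1e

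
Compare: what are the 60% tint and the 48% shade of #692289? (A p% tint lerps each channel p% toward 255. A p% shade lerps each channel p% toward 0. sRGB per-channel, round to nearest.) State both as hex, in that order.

#692289 is rgb(105, 34, 137).
60% tint:
  R: 105 + 0.6×(255−105) = 105 + 90 = 195 → 195
  G: 34 + 132.6 = 166.6 → 167
  B: 137 + 0.6×(255−137) = 137 + 70.8 = 207.8 → 208
  → #C3A7D0
48% shade:
  R: 105 + 0.48×(0−105) = 105 − 50.4 = 54.6 → 55
  G: 34 − 16.32 = 17.68 → 18
  B: 137 − 65.76 = 71.24 → 71
  → #371247

#C3A7D0, #371247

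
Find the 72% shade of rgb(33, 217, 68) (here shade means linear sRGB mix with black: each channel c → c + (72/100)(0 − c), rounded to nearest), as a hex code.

Per channel, c → c + 0.72(0 − c):
  R: 33 + 0.72×(0−33) = 33 − 23.76 = 9.24 → 9
  G: 217 + 0.72×(0−217) = 217 − 156.24 = 60.76 → 61
  B: 68 + 0.72×(0−68) = 68 − 48.96 = 19.04 → 19
rgb(9, 61, 19) = #093D13.

#093D13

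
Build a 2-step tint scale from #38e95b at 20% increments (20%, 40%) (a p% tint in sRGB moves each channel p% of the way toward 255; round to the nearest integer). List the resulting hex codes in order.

#38e95b is rgb(56, 233, 91).
20%: (56 + 39.8 = 95.8→96, 233 + 4.4 = 237.4→237, 91 + 32.8 = 123.8→124) → #60ed7c
40%: (56 + 79.6 = 135.6→136, 233 + 8.8 = 241.8→242, 91 + 65.6 = 156.6→157) → #88f29d

#60ed7c, #88f29d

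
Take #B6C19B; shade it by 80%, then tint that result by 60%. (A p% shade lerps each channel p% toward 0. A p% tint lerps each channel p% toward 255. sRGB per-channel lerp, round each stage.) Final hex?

#B6C19B is rgb(182, 193, 155).
Per channel, c → c + 0.8(0 − c):
  R: 182 − 145.6 = 36.4 → 36
  G: 193 + 0.8×(0−193) = 193 − 154.4 = 38.6 → 39
  B: 155 − 124 = 31 → 31
After the shade: rgb(36, 39, 31) = #24271F.
Per channel, c → c + 0.6(255 − c):
  R: 36 + 0.6×(255−36) = 36 + 131.4 = 167.4 → 167
  G: 39 + 129.6 = 168.6 → 169
  B: 31 + 134.4 = 165.4 → 165
rgb(167, 169, 165) = #A7A9A5.

#A7A9A5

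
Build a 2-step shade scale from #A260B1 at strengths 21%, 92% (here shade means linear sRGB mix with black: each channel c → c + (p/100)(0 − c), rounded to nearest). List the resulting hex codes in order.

#A260B1 is rgb(162, 96, 177).
21%: (162 − 34.02 = 127.98→128, 96 − 20.16 = 75.84→76, 177 − 37.17 = 139.83→140) → #804C8C
92%: (162 − 149.04 = 12.96→13, 96 − 88.32 = 7.68→8, 177 − 162.84 = 14.16→14) → #0D080E

#804C8C, #0D080E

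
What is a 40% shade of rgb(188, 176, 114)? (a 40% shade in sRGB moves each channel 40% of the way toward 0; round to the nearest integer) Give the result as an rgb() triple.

rgb(113, 106, 68)

Per channel, c → c + 0.4(0 − c):
  R: 188 + 0.4×(0−188) = 188 − 75.2 = 112.8 → 113
  G: 176 + 0.4×(0−176) = 176 − 70.4 = 105.6 → 106
  B: 114 − 45.6 = 68.4 → 68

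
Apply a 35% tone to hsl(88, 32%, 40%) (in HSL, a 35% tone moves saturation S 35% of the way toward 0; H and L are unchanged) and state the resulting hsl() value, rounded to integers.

S moves 35% from 32 toward 0: 32 − 11.2 = 20.8 → 21.
H and L are unchanged.

hsl(88, 21%, 40%)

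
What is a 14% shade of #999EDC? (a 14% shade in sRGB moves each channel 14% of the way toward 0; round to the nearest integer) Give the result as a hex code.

#8488BD

#999EDC is rgb(153, 158, 220).
Per channel, c → c + 0.14(0 − c):
  R: 153 + 0.14×(0−153) = 153 − 21.42 = 131.58 → 132
  G: 158 + 0.14×(0−158) = 158 − 22.12 = 135.88 → 136
  B: 220 − 30.8 = 189.2 → 189
rgb(132, 136, 189) = #8488BD.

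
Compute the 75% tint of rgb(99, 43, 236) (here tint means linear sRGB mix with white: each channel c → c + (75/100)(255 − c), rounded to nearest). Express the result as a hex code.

#D8CAFA

Lerp each channel 75% toward 255:
  R: 99 + 117 = 216 → 216
  G: 43 + 159 = 202 → 202
  B: 236 + 0.75×(255−236) = 236 + 14.25 = 250.25 → 250
rgb(216, 202, 250) = #D8CAFA.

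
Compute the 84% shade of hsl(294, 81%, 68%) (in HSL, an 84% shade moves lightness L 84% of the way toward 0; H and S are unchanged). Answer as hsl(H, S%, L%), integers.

L moves 84% from 68 toward 0: 68 − 57.12 = 10.88 → 11.
H and S are unchanged.

hsl(294, 81%, 11%)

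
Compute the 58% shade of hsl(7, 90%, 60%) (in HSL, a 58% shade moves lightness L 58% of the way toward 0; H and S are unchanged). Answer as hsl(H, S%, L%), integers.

hsl(7, 90%, 25%)

L moves 58% from 60 toward 0: 60 − 34.8 = 25.2 → 25.
H and S are unchanged.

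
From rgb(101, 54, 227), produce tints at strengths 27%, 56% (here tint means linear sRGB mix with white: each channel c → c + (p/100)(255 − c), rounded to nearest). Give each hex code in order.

#8F6CEB, #BBA7F3

27%: (101 + 41.58 = 142.58→143, 54 + 54.27 = 108.27→108, 227 + 7.56 = 234.56→235) → #8F6CEB
56%: (101 + 86.24 = 187.24→187, 54 + 112.56 = 166.56→167, 227 + 15.68 = 242.68→243) → #BBA7F3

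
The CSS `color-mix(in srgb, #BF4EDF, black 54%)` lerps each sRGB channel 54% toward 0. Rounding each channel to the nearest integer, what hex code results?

#582467

#BF4EDF is rgb(191, 78, 223).
Per channel, c → c + 0.54(0 − c):
  R: 191 + 0.54×(0−191) = 191 − 103.14 = 87.86 → 88
  G: 78 + 0.54×(0−78) = 78 − 42.12 = 35.88 → 36
  B: 223 − 120.42 = 102.58 → 103
rgb(88, 36, 103) = #582467.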